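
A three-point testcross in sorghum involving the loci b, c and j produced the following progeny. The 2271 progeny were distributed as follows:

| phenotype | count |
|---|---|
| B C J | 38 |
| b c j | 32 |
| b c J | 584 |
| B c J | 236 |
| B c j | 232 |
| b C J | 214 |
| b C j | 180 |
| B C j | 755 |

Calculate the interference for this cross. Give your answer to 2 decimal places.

0.37

The two most frequent reciprocal classes, B C j and b c J, are the parental types, so the F1 was B C j / b c J.
The two rarest classes, B C J and b c j, are the double crossovers. Comparing them with the parentals, only the j allele has switched, so j is the middle locus and the order is b – j – c.
b–j: (416 + 70)/2271 = 0.2140; j–c: (446 + 70)/2271 = 0.2272.
Expected DCO frequency = 0.2140 × 0.2272 ≈ 0.04862; observed = 70/2271 ≈ 0.03082.
Coefficient of coincidence = 0.03082/0.04862 ≈ 0.63; interference = 1 − 0.63 = 0.37.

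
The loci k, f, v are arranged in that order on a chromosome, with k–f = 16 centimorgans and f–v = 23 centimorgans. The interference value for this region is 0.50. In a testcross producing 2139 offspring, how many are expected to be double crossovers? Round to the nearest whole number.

39

Map distances give recombination frequencies of 0.160 and 0.230 for the two intervals.
With interference 0.50 (so coincidence = 0.50), expected double-crossover frequency = 0.160 × 0.230 × 0.50 = 0.01840.
Expected number = 0.01840 × 2139 = 39.36 ≈ 39.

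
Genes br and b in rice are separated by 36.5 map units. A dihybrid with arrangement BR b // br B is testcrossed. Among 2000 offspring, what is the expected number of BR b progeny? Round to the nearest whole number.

A map distance of 36.5 map units corresponds to a recombination frequency of 0.365.
The F1 is BR b / br B, so BR b is a parental gamete class with expected frequency (1 − r)/2 = 0.635/2 = 0.3175.
Expected number = 0.3175 × 2000 = 635.00 ≈ 635.

635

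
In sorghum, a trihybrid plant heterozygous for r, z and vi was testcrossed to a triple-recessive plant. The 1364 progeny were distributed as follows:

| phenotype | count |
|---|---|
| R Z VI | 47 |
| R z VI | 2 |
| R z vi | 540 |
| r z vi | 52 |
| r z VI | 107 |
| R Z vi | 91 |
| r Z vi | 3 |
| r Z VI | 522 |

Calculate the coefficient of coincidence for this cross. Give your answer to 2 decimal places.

0.32

The two most frequent reciprocal classes, R z vi and r Z VI, are the parental types, so the F1 was R z vi / r Z VI.
The two rarest classes, R z VI and r Z vi, are the double crossovers. Comparing them with the parentals, only the vi allele has switched, so vi is the middle locus and the order is z – vi – r.
z–vi: (198 + 5)/1364 = 0.1488; vi–r: (99 + 5)/1364 = 0.0762.
Expected DCO frequency = 0.1488 × 0.0762 ≈ 0.01134; observed = 5/1364 ≈ 0.00367.
Coefficient of coincidence = 0.00367/0.01134 ≈ 0.32.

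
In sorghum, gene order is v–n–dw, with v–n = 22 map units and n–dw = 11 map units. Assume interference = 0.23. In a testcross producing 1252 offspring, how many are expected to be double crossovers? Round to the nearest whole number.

Map distances give recombination frequencies of 0.220 and 0.110 for the two intervals.
With interference 0.23 (so coincidence = 0.77), expected double-crossover frequency = 0.220 × 0.110 × 0.77 = 0.01863.
Expected number = 0.01863 × 1252 = 23.33 ≈ 23.

23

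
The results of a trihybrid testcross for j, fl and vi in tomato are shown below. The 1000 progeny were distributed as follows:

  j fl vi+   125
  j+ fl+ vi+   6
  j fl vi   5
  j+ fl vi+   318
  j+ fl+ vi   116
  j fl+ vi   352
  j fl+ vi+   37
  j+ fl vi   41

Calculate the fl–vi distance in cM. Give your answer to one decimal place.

The two most frequent reciprocal classes, j+ fl vi+ and j fl+ vi, are the parental types, so the F1 was j+ fl vi+ / j fl+ vi.
The two rarest classes, j+ fl+ vi+ and j fl vi, are the double crossovers. Comparing them with the parentals, only the fl allele has switched, so fl is the middle locus and the order is vi – fl – j.
Crossovers in the vi–fl interval produce the single-crossover classes j+ fl vi and j fl+ vi+ (41 + 37 = 78) plus the double crossovers (11).
RF(vi–fl) = (78 + 11) / 1000 = 89/1000 = 0.0890 → 8.9 cM.

8.9 cM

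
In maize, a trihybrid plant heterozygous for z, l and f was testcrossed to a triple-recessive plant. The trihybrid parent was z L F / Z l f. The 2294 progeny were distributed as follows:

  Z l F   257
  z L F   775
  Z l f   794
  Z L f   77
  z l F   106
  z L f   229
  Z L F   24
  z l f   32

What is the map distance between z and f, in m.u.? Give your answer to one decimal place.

The two rarest classes, Z L F and z l f, are the double crossovers. Comparing them with the parentals, only the z allele has switched, so z is the middle locus and the order is f – z – l.
Crossovers in the f–z interval produce the single-crossover classes z L f and Z l F (229 + 257 = 486) plus the double crossovers (56).
RF(f–z) = (486 + 56) / 2294 = 542/2294 = 0.2363 → 23.6 m.u.

23.6 m.u.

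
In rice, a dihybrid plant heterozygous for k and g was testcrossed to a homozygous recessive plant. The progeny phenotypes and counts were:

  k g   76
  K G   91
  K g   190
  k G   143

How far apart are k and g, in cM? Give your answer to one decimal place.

The two most frequent classes, K g (190) and k G (143), are the parental types, so the F1 was K g / k G.
The recombinant classes are K G and k g: 91 + 76 = 167.
Recombination frequency = 167/500 = 0.3340 ≈ 33.4%, i.e. 33.4 cM.

33.4 cM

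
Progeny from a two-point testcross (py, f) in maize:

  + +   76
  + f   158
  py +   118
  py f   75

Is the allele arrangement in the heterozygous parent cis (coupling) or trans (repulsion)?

The two most frequent classes are + f (158) and py + (118); these are the parental (non-recombinant) types.
So the F1 carried + f on one chromosome and py + on the other — the recessive alleles are on opposite chromosomes (trans / repulsion).

trans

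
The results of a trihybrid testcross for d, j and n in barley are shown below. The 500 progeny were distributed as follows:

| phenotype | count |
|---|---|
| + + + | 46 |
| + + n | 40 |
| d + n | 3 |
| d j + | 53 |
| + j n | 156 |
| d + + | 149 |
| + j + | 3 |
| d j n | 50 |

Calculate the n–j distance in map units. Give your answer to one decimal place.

The two most frequent reciprocal classes, d + + and + j n, are the parental types, so the F1 was d + + / + j n.
The two rarest classes, d + n and + j +, are the double crossovers. Comparing them with the parentals, only the n allele has switched, so n is the middle locus and the order is d – n – j.
Crossovers in the n–j interval produce the single-crossover classes d j + and + + n (53 + 40 = 93) plus the double crossovers (6).
RF(n–j) = (93 + 6) / 500 = 99/500 = 0.1980 → 19.8 map units.

19.8 map units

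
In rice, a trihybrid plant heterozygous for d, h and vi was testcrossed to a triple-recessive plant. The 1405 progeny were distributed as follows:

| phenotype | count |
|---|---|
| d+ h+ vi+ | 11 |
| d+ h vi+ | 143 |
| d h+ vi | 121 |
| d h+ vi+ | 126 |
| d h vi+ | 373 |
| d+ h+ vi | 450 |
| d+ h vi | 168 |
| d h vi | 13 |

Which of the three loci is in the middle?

The two most frequent reciprocal classes, d+ h+ vi and d h vi+, are the parental types, so the F1 was d+ h+ vi / d h vi+.
The two rarest classes, d+ h+ vi+ and d h vi, are the double crossovers. Comparing them with the parentals, only the vi allele has switched, so vi is the middle locus and the order is d – vi – h.

vi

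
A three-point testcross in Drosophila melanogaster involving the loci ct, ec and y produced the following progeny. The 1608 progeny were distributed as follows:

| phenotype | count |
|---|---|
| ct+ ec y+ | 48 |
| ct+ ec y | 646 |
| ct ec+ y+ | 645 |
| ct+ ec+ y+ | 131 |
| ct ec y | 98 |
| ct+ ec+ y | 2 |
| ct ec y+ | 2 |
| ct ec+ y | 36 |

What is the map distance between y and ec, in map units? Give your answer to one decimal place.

5.5 map units

The two most frequent reciprocal classes, ct+ ec y and ct ec+ y+, are the parental types, so the F1 was ct+ ec y / ct ec+ y+.
The two rarest classes, ct+ ec+ y and ct ec y+, are the double crossovers. Comparing them with the parentals, only the ec allele has switched, so ec is the middle locus and the order is ct – ec – y.
Crossovers in the ec–y interval produce the single-crossover classes ct+ ec y+ and ct ec+ y (48 + 36 = 84) plus the double crossovers (4).
RF(ec–y) = (84 + 4) / 1608 = 88/1608 = 0.0547 → 5.5 map units.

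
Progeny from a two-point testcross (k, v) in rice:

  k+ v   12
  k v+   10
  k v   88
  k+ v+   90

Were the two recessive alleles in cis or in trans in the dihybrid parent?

cis

The two most frequent classes are k+ v+ (90) and k v (88); these are the parental (non-recombinant) types.
So the F1 carried k+ v+ on one chromosome and k v on the other — the recessive alleles are on the same chromosome (cis / coupling).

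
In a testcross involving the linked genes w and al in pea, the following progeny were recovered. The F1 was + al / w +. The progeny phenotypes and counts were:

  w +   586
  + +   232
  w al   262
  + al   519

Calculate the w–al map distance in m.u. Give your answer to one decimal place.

30.9 m.u.

The recombinant classes are + + and w al: 232 + 262 = 494.
Recombination frequency = 494/1599 = 0.3089 ≈ 30.9%, i.e. 30.9 m.u.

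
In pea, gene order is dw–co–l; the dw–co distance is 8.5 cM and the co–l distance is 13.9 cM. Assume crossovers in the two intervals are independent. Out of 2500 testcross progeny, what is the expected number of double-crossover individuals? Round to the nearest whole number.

30

Map distances give recombination frequencies of 0.085 and 0.139 for the two intervals.
With no interference, expected double-crossover frequency = 0.085 × 0.139 = 0.01182.
Expected number = 0.01182 × 2500 = 29.54 ≈ 30.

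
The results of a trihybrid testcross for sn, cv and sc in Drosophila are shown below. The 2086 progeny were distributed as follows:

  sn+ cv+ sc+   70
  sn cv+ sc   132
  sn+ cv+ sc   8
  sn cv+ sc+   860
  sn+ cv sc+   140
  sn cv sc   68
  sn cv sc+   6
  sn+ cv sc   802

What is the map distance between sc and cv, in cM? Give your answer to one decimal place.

The two most frequent reciprocal classes, sn cv+ sc+ and sn+ cv sc, are the parental types, so the F1 was sn cv+ sc+ / sn+ cv sc.
The two rarest classes, sn cv sc+ and sn+ cv+ sc, are the double crossovers. Comparing them with the parentals, only the cv allele has switched, so cv is the middle locus and the order is sc – cv – sn.
Crossovers in the sc–cv interval produce the single-crossover classes sn cv+ sc and sn+ cv sc+ (132 + 140 = 272) plus the double crossovers (14).
RF(sc–cv) = (272 + 14) / 2086 = 286/2086 = 0.1371 → 13.7 cM.

13.7 cM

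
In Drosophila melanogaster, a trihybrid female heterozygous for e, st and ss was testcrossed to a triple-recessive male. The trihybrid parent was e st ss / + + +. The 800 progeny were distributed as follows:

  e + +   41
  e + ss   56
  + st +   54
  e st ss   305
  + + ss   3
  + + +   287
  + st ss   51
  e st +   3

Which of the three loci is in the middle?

ss

The two rarest classes, e st + and + + ss, are the double crossovers. Comparing them with the parentals, only the ss allele has switched, so ss is the middle locus and the order is e – ss – st.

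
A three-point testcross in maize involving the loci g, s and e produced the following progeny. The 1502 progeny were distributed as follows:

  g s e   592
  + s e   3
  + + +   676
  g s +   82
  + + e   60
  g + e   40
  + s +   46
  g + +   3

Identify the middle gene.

The two most frequent reciprocal classes, + + + and g s e, are the parental types, so the F1 was + + + / g s e.
The two rarest classes, g + + and + s e, are the double crossovers. Comparing them with the parentals, only the g allele has switched, so g is the middle locus and the order is s – g – e.

g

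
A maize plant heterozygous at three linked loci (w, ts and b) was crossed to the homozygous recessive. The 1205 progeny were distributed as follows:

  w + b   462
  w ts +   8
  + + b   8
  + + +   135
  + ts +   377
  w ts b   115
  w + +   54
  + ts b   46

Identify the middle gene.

w

The two most frequent reciprocal classes, + ts + and w + b, are the parental types, so the F1 was + ts + / w + b.
The two rarest classes, w ts + and + + b, are the double crossovers. Comparing them with the parentals, only the w allele has switched, so w is the middle locus and the order is ts – w – b.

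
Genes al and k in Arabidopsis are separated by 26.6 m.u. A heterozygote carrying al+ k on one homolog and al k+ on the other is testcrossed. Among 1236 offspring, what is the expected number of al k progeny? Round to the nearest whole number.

A map distance of 26.6 m.u. corresponds to a recombination frequency of 0.266.
The F1 is al+ k / al k+, so al k is a recombinant gamete class with expected frequency r/2 = 0.266/2 = 0.1330.
Expected number = 0.1330 × 1236 = 164.39 ≈ 164.

164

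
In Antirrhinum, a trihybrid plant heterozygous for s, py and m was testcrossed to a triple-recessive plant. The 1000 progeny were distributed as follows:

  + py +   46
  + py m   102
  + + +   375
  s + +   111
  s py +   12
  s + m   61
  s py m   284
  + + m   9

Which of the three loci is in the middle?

The two most frequent reciprocal classes, s py m and + + +, are the parental types, so the F1 was s py m / + + +.
The two rarest classes, s py + and + + m, are the double crossovers. Comparing them with the parentals, only the m allele has switched, so m is the middle locus and the order is s – m – py.

m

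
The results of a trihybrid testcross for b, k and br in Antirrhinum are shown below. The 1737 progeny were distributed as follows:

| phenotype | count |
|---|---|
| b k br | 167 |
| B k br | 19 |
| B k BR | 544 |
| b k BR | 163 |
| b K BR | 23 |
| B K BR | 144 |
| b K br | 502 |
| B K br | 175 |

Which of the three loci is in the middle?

br

The two most frequent reciprocal classes, B k BR and b K br, are the parental types, so the F1 was B k BR / b K br.
The two rarest classes, B k br and b K BR, are the double crossovers. Comparing them with the parentals, only the br allele has switched, so br is the middle locus and the order is k – br – b.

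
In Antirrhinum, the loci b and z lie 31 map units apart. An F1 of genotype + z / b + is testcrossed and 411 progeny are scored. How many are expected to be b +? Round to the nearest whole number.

A map distance of 31 map units corresponds to a recombination frequency of 0.310.
The F1 is + z / b +, so b + is a parental gamete class with expected frequency (1 − r)/2 = 0.690/2 = 0.3450.
Expected number = 0.3450 × 411 = 141.79 ≈ 142.

142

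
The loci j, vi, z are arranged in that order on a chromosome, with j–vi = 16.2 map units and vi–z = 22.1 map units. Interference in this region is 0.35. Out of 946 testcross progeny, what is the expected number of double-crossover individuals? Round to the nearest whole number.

22

Map distances give recombination frequencies of 0.162 and 0.221 for the two intervals.
With interference 0.35 (so coincidence = 0.65), expected double-crossover frequency = 0.162 × 0.221 × 0.65 = 0.02327.
Expected number = 0.02327 × 946 = 22.01 ≈ 22.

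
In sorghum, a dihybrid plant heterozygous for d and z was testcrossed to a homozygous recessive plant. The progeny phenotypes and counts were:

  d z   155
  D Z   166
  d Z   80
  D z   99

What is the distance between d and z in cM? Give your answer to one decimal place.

35.8 cM

The two most frequent classes, D Z (166) and d z (155), are the parental types, so the F1 was D Z / d z.
The recombinant classes are D z and d Z: 99 + 80 = 179.
Recombination frequency = 179/500 = 0.3580 ≈ 35.8%, i.e. 35.8 cM.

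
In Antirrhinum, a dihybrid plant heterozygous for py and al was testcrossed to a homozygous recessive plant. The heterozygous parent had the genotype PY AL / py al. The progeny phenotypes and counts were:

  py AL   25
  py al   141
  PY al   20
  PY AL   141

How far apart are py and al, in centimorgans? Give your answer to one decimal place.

The recombinant classes are PY al and py AL: 20 + 25 = 45.
Recombination frequency = 45/327 = 0.1376 ≈ 13.8%, i.e. 13.8 centimorgans.

13.8 centimorgans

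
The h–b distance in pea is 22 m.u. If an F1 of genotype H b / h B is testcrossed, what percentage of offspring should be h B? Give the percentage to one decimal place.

A map distance of 22 m.u. corresponds to a recombination frequency of 0.220.
The F1 is H b / h B, so h B is a parental gamete class with expected frequency (1 − r)/2 = 0.780/2 = 0.3900.
That is 0.3900 = 39.0% of the progeny.

39.0%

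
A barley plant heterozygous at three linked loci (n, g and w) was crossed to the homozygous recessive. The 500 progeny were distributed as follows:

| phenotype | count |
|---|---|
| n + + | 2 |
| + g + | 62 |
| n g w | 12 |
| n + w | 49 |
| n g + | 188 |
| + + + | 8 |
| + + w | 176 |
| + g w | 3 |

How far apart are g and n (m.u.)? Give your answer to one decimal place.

23.2 m.u.

The two most frequent reciprocal classes, + + w and n g +, are the parental types, so the F1 was + + w / n g +.
The two rarest classes, + g w and n + +, are the double crossovers. Comparing them with the parentals, only the g allele has switched, so g is the middle locus and the order is w – g – n.
Crossovers in the g–n interval produce the single-crossover classes n + w and + g + (49 + 62 = 111) plus the double crossovers (5).
RF(g–n) = (111 + 5) / 500 = 116/500 = 0.2320 → 23.2 m.u.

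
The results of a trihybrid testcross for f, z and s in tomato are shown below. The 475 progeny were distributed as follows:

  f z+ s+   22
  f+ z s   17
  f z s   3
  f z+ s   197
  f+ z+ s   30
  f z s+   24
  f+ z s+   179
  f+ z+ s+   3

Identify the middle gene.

The two most frequent reciprocal classes, f+ z s+ and f z+ s, are the parental types, so the F1 was f+ z s+ / f z+ s.
The two rarest classes, f+ z+ s+ and f z s, are the double crossovers. Comparing them with the parentals, only the z allele has switched, so z is the middle locus and the order is s – z – f.

z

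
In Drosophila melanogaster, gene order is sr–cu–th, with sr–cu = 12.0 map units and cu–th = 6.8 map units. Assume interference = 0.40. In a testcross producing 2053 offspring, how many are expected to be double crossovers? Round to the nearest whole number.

Map distances give recombination frequencies of 0.120 and 0.068 for the two intervals.
With interference 0.40 (so coincidence = 0.60), expected double-crossover frequency = 0.120 × 0.068 × 0.60 = 0.00490.
Expected number = 0.00490 × 2053 = 10.05 ≈ 10.

10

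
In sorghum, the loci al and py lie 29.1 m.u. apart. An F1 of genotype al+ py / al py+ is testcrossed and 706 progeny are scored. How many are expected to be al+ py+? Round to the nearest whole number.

103

A map distance of 29.1 m.u. corresponds to a recombination frequency of 0.291.
The F1 is al+ py / al py+, so al+ py+ is a recombinant gamete class with expected frequency r/2 = 0.291/2 = 0.1455.
Expected number = 0.1455 × 706 = 102.72 ≈ 103.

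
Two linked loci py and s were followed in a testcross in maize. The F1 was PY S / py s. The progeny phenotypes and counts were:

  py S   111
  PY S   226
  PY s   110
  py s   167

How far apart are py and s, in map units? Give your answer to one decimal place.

The recombinant classes are PY s and py S: 110 + 111 = 221.
Recombination frequency = 221/614 = 0.3599 ≈ 36.0%, i.e. 36.0 map units.

36.0 map units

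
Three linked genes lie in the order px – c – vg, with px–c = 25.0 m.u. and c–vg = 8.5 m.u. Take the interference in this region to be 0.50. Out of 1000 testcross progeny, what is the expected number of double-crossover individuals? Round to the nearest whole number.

Map distances give recombination frequencies of 0.250 and 0.085 for the two intervals.
With interference 0.50 (so coincidence = 0.50), expected double-crossover frequency = 0.250 × 0.085 × 0.50 = 0.01063.
Expected number = 0.01063 × 1000 = 10.62 ≈ 11.

11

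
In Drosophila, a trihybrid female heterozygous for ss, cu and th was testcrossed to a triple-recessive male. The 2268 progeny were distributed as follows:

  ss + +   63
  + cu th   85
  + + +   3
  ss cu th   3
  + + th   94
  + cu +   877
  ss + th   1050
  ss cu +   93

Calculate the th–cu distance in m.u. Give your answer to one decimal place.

The two most frequent reciprocal classes, ss + th and + cu +, are the parental types, so the F1 was ss + th / + cu +.
The two rarest classes, ss cu th and + + +, are the double crossovers. Comparing them with the parentals, only the cu allele has switched, so cu is the middle locus and the order is ss – cu – th.
Crossovers in the cu–th interval produce the single-crossover classes ss + + and + cu th (63 + 85 = 148) plus the double crossovers (6).
RF(cu–th) = (148 + 6) / 2268 = 154/2268 = 0.0679 → 6.8 m.u.

6.8 m.u.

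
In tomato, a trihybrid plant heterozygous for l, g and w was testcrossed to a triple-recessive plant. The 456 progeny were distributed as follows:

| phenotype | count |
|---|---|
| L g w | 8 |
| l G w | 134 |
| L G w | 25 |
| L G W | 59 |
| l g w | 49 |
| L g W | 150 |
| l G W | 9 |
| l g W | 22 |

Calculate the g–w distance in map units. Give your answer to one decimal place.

The two most frequent reciprocal classes, L g W and l G w, are the parental types, so the F1 was L g W / l G w.
The two rarest classes, L g w and l G W, are the double crossovers. Comparing them with the parentals, only the w allele has switched, so w is the middle locus and the order is l – w – g.
Crossovers in the w–g interval produce the single-crossover classes L G W and l g w (59 + 49 = 108) plus the double crossovers (17).
RF(w–g) = (108 + 17) / 456 = 125/456 = 0.2741 → 27.4 map units.

27.4 map units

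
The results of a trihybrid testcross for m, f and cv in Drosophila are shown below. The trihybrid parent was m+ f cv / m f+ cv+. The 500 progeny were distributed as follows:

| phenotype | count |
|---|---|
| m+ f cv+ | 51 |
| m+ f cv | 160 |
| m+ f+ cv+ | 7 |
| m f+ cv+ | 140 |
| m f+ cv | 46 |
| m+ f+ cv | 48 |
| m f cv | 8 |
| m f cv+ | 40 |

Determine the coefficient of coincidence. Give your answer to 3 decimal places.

0.650

The two rarest classes, m f cv and m+ f+ cv+, are the double crossovers. Comparing them with the parentals, only the m allele has switched, so m is the middle locus and the order is f – m – cv.
f–m: (88 + 15)/500 = 0.2060; m–cv: (97 + 15)/500 = 0.2240.
Expected DCO frequency = 0.2060 × 0.2240 ≈ 0.04614; observed = 15/500 ≈ 0.03000.
Coefficient of coincidence = 0.03000/0.04614 ≈ 0.650.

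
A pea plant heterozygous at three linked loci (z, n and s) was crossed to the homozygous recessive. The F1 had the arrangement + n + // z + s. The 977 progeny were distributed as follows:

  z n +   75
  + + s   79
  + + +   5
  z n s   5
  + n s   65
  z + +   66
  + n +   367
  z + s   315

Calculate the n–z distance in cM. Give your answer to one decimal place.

The two rarest classes, + + + and z n s, are the double crossovers. Comparing them with the parentals, only the n allele has switched, so n is the middle locus and the order is s – n – z.
Crossovers in the n–z interval produce the single-crossover classes z n + and + + s (75 + 79 = 154) plus the double crossovers (10).
RF(n–z) = (154 + 10) / 977 = 164/977 = 0.1679 → 16.8 cM.

16.8 cM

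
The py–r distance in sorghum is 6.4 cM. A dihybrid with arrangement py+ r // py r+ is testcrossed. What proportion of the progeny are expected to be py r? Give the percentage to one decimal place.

A map distance of 6.4 cM corresponds to a recombination frequency of 0.064.
The F1 is py+ r / py r+, so py r is a recombinant gamete class with expected frequency r/2 = 0.064/2 = 0.0320.
That is 0.0320 = 3.2% of the progeny.

3.2%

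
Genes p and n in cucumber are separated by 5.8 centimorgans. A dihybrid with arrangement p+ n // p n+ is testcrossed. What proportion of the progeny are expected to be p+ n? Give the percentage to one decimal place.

A map distance of 5.8 centimorgans corresponds to a recombination frequency of 0.058.
The F1 is p+ n / p n+, so p+ n is a parental gamete class with expected frequency (1 − r)/2 = 0.942/2 = 0.4710.
That is 0.4710 = 47.1% of the progeny.

47.1%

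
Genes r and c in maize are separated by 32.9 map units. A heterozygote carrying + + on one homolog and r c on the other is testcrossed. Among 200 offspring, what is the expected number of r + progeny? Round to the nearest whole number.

A map distance of 32.9 map units corresponds to a recombination frequency of 0.329.
The F1 is + + / r c, so r + is a recombinant gamete class with expected frequency r/2 = 0.329/2 = 0.1645.
Expected number = 0.1645 × 200 = 32.90 ≈ 33.

33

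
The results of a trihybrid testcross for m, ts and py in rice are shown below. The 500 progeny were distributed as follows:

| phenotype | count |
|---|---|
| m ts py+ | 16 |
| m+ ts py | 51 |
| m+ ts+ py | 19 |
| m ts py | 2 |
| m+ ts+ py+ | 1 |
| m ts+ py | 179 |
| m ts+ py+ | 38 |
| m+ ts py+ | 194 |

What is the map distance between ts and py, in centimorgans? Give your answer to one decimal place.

The two most frequent reciprocal classes, m+ ts py+ and m ts+ py, are the parental types, so the F1 was m+ ts py+ / m ts+ py.
The two rarest classes, m+ ts+ py+ and m ts py, are the double crossovers. Comparing them with the parentals, only the ts allele has switched, so ts is the middle locus and the order is py – ts – m.
Crossovers in the py–ts interval produce the single-crossover classes m+ ts py and m ts+ py+ (51 + 38 = 89) plus the double crossovers (3).
RF(py–ts) = (89 + 3) / 500 = 92/500 = 0.1840 → 18.4 centimorgans.

18.4 centimorgans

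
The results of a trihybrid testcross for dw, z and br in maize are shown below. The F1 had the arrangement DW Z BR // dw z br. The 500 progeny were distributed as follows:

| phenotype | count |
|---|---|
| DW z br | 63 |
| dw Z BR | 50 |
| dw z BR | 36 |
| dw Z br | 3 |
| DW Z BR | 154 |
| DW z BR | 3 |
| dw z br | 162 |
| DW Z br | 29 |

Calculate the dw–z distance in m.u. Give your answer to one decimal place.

23.8 m.u.

The two rarest classes, DW z BR and dw Z br, are the double crossovers. Comparing them with the parentals, only the z allele has switched, so z is the middle locus and the order is dw – z – br.
Crossovers in the dw–z interval produce the single-crossover classes dw Z BR and DW z br (50 + 63 = 113) plus the double crossovers (6).
RF(dw–z) = (113 + 6) / 500 = 119/500 = 0.2380 → 23.8 m.u.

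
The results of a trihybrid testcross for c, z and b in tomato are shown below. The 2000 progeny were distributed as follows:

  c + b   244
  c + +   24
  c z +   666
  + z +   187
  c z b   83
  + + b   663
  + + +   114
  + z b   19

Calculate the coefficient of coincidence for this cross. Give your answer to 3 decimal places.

0.756

The two most frequent reciprocal classes, c z + and + + b, are the parental types, so the F1 was c z + / + + b.
The two rarest classes, c + + and + z b, are the double crossovers. Comparing them with the parentals, only the z allele has switched, so z is the middle locus and the order is c – z – b.
c–z: (431 + 43)/2000 = 0.2370; z–b: (197 + 43)/2000 = 0.1200.
Expected DCO frequency = 0.2370 × 0.1200 ≈ 0.02844; observed = 43/2000 ≈ 0.02150.
Coefficient of coincidence = 0.02150/0.02844 ≈ 0.756.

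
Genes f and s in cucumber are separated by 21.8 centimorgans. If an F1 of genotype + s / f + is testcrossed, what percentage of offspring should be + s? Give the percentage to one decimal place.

39.1%

A map distance of 21.8 centimorgans corresponds to a recombination frequency of 0.218.
The F1 is + s / f +, so + s is a parental gamete class with expected frequency (1 − r)/2 = 0.782/2 = 0.3910.
That is 0.3910 = 39.1% of the progeny.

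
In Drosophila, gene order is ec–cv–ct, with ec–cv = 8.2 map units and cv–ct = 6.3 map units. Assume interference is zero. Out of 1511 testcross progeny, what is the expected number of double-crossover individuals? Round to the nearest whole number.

8

Map distances give recombination frequencies of 0.082 and 0.063 for the two intervals.
With no interference, expected double-crossover frequency = 0.082 × 0.063 = 0.00517.
Expected number = 0.00517 × 1511 = 7.81 ≈ 8.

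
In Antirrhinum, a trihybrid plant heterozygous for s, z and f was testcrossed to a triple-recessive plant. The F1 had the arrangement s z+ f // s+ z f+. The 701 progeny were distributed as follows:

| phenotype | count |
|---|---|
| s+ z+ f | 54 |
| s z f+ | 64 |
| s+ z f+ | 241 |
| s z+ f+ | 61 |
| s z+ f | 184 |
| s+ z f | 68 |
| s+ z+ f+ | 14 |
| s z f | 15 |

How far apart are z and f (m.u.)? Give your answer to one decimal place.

The two rarest classes, s z f and s+ z+ f+, are the double crossovers. Comparing them with the parentals, only the z allele has switched, so z is the middle locus and the order is s – z – f.
Crossovers in the z–f interval produce the single-crossover classes s z+ f+ and s+ z f (61 + 68 = 129) plus the double crossovers (29).
RF(z–f) = (129 + 29) / 701 = 158/701 = 0.2254 → 22.5 m.u.

22.5 m.u.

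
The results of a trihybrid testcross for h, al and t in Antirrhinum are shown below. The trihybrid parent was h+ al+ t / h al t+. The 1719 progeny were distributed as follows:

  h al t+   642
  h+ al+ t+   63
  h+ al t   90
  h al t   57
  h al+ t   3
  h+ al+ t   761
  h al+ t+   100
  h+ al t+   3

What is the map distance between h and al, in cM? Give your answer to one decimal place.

The two rarest classes, h al+ t and h+ al t+, are the double crossovers. Comparing them with the parentals, only the h allele has switched, so h is the middle locus and the order is al – h – t.
Crossovers in the al–h interval produce the single-crossover classes h+ al t and h al+ t+ (90 + 100 = 190) plus the double crossovers (6).
RF(al–h) = (190 + 6) / 1719 = 196/1719 = 0.1140 → 11.4 cM.

11.4 cM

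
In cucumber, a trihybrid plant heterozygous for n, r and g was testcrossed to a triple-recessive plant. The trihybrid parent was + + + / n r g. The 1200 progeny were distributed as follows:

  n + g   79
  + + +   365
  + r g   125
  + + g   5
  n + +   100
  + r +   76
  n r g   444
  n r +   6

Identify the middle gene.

g

The two rarest classes, + + g and n r +, are the double crossovers. Comparing them with the parentals, only the g allele has switched, so g is the middle locus and the order is r – g – n.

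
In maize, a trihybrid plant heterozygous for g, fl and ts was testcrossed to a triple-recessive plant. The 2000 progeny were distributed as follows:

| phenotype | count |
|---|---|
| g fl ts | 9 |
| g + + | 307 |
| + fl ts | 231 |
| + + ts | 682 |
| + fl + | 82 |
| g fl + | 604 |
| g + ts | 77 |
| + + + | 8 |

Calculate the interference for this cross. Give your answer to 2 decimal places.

0.65

The two most frequent reciprocal classes, + + ts and g fl +, are the parental types, so the F1 was + + ts / g fl +.
The two rarest classes, + + + and g fl ts, are the double crossovers. Comparing them with the parentals, only the ts allele has switched, so ts is the middle locus and the order is fl – ts – g.
fl–ts: (538 + 17)/2000 = 0.2775; ts–g: (159 + 17)/2000 = 0.0880.
Expected DCO frequency = 0.2775 × 0.0880 ≈ 0.02442; observed = 17/2000 ≈ 0.00850.
Coefficient of coincidence = 0.00850/0.02442 ≈ 0.35; interference = 1 − 0.35 = 0.65.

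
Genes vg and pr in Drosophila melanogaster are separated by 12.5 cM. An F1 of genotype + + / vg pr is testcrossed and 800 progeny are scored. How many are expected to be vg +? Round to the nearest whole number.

A map distance of 12.5 cM corresponds to a recombination frequency of 0.125.
The F1 is + + / vg pr, so vg + is a recombinant gamete class with expected frequency r/2 = 0.125/2 = 0.0625.
Expected number = 0.0625 × 800 = 50.00 ≈ 50.

50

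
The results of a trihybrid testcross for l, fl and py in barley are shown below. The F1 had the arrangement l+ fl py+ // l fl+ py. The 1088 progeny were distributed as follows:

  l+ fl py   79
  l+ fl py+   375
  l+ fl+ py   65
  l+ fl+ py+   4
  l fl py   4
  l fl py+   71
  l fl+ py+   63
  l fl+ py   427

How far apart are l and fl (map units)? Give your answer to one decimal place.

13.2 map units

The two rarest classes, l+ fl+ py+ and l fl py, are the double crossovers. Comparing them with the parentals, only the fl allele has switched, so fl is the middle locus and the order is py – fl – l.
Crossovers in the fl–l interval produce the single-crossover classes l fl py+ and l+ fl+ py (71 + 65 = 136) plus the double crossovers (8).
RF(fl–l) = (136 + 8) / 1088 = 144/1088 = 0.1324 → 13.2 map units.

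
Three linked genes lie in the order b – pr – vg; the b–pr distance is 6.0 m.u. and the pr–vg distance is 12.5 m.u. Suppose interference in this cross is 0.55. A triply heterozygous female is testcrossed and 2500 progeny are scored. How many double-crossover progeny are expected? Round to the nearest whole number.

8

Map distances give recombination frequencies of 0.060 and 0.125 for the two intervals.
With interference 0.55 (so coincidence = 0.45), expected double-crossover frequency = 0.060 × 0.125 × 0.45 = 0.00337.
Expected number = 0.00337 × 2500 = 8.44 ≈ 8.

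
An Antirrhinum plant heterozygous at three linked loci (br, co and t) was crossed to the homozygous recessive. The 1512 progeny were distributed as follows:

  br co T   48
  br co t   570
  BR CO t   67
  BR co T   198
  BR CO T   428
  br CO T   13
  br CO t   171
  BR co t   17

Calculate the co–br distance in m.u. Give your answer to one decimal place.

The two most frequent reciprocal classes, br co t and BR CO T, are the parental types, so the F1 was br co t / BR CO T.
The two rarest classes, BR co t and br CO T, are the double crossovers. Comparing them with the parentals, only the br allele has switched, so br is the middle locus and the order is co – br – t.
Crossovers in the co–br interval produce the single-crossover classes br CO t and BR co T (171 + 198 = 369) plus the double crossovers (30).
RF(co–br) = (369 + 30) / 1512 = 399/1512 = 0.2639 → 26.4 m.u.

26.4 m.u.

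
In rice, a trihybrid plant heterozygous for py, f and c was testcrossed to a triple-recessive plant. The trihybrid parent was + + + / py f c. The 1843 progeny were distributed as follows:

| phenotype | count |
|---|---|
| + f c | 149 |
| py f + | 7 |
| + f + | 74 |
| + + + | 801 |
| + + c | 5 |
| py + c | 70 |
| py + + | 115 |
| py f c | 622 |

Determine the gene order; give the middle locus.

The two rarest classes, + + c and py f +, are the double crossovers. Comparing them with the parentals, only the c allele has switched, so c is the middle locus and the order is f – c – py.

c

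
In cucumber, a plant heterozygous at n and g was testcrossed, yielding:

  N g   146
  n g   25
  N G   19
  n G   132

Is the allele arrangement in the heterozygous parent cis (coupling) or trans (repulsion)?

trans

The two most frequent classes are N g (146) and n G (132); these are the parental (non-recombinant) types.
So the F1 carried N g on one chromosome and n G on the other — the recessive alleles are on opposite chromosomes (trans / repulsion).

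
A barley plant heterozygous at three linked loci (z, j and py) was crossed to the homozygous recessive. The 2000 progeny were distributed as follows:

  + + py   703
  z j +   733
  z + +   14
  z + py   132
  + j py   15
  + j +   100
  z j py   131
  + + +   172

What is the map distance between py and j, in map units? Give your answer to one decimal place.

The two most frequent reciprocal classes, + + py and z j +, are the parental types, so the F1 was + + py / z j +.
The two rarest classes, + j py and z + +, are the double crossovers. Comparing them with the parentals, only the j allele has switched, so j is the middle locus and the order is z – j – py.
Crossovers in the j–py interval produce the single-crossover classes + + + and z j py (172 + 131 = 303) plus the double crossovers (29).
RF(j–py) = (303 + 29) / 2000 = 332/2000 = 0.1660 → 16.6 map units.

16.6 map units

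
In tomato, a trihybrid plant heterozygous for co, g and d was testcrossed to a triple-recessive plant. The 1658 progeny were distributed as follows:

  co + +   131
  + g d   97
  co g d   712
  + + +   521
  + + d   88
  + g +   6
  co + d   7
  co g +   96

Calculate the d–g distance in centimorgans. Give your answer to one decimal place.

The two most frequent reciprocal classes, co g d and + + +, are the parental types, so the F1 was co g d / + + +.
The two rarest classes, co + d and + g +, are the double crossovers. Comparing them with the parentals, only the g allele has switched, so g is the middle locus and the order is co – g – d.
Crossovers in the g–d interval produce the single-crossover classes co g + and + + d (96 + 88 = 184) plus the double crossovers (13).
RF(g–d) = (184 + 13) / 1658 = 197/1658 = 0.1188 → 11.9 centimorgans.

11.9 centimorgans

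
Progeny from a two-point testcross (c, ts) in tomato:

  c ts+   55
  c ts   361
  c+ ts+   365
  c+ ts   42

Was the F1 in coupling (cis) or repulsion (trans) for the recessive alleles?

cis

The two most frequent classes are c+ ts+ (365) and c ts (361); these are the parental (non-recombinant) types.
So the F1 carried c+ ts+ on one chromosome and c ts on the other — the recessive alleles are on the same chromosome (cis / coupling).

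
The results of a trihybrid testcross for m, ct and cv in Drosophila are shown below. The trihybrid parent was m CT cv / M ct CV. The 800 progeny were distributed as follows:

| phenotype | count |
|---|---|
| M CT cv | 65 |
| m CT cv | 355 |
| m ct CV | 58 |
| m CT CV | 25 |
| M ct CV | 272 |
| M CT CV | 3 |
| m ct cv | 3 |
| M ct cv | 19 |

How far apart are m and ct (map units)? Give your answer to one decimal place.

The two rarest classes, m ct cv and M CT CV, are the double crossovers. Comparing them with the parentals, only the ct allele has switched, so ct is the middle locus and the order is cv – ct – m.
Crossovers in the ct–m interval produce the single-crossover classes M CT cv and m ct CV (65 + 58 = 123) plus the double crossovers (6).
RF(ct–m) = (123 + 6) / 800 = 129/800 = 0.1613 → 16.1 map units.

16.1 map units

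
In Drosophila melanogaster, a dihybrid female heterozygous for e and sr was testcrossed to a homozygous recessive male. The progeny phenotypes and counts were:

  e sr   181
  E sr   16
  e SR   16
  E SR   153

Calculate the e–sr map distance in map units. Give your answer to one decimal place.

The two most frequent classes, E SR (153) and e sr (181), are the parental types, so the F1 was E SR / e sr.
The recombinant classes are E sr and e SR: 16 + 16 = 32.
Recombination frequency = 32/366 = 0.0874 ≈ 8.7%, i.e. 8.7 map units.

8.7 map units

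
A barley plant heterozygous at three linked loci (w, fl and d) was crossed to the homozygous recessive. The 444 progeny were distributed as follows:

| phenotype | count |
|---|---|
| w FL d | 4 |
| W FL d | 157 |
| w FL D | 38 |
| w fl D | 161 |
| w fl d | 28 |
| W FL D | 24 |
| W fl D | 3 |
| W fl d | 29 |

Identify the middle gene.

The two most frequent reciprocal classes, W FL d and w fl D, are the parental types, so the F1 was W FL d / w fl D.
The two rarest classes, w FL d and W fl D, are the double crossovers. Comparing them with the parentals, only the w allele has switched, so w is the middle locus and the order is fl – w – d.

w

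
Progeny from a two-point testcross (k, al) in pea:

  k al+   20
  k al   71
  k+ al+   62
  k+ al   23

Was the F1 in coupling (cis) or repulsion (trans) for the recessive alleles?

The two most frequent classes are k+ al+ (62) and k al (71); these are the parental (non-recombinant) types.
So the F1 carried k+ al+ on one chromosome and k al on the other — the recessive alleles are on the same chromosome (cis / coupling).

cis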